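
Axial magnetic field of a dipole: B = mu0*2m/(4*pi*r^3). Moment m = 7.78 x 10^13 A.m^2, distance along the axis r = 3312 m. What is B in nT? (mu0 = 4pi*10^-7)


m = 7.78 x 10^13 = 77800000000000 A.m^2
2m = 155600000000000 A.m^2
r^3 = 3312^3 = 36330467328
B = (4pi*10^-7) * 155600000000000 / (4*pi * 36330467328) * 1e9
= 195532726.759429 / 456542117036.52 * 1e9
= 428290.6647 nT

428290.6647


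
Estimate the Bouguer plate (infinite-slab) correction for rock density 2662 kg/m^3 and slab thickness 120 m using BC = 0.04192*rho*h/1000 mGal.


BC = 0.04192 * rho * h / 1000
= 0.04192 * 2662 * 120 / 1000
= 13.3909 mGal

13.3909


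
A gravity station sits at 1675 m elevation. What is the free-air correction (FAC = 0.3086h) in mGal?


FAC = 0.3086 * h
= 0.3086 * 1675
= 516.905 mGal

516.905


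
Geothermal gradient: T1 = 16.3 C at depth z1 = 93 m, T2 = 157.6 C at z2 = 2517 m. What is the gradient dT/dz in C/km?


dT = 157.6 - 16.3 = 141.3 C
dz = 2517 - 93 = 2424 m
gradient = dT/dz * 1000 = 141.3/2424 * 1000 = 58.2921 C/km

58.2921


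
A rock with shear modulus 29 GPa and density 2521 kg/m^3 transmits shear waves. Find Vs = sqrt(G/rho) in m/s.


Convert G to Pa: G = 29e9 Pa
Compute G/rho = 29e9 / 2521 = 11503371.6779
Vs = sqrt(11503371.6779) = 3391.66 m/s

3391.66


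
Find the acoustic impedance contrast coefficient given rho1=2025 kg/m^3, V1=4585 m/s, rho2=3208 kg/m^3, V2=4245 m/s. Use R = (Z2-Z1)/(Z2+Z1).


Z1 = 2025 * 4585 = 9284625
Z2 = 3208 * 4245 = 13617960
R = (13617960 - 9284625) / (13617960 + 9284625) = 4333335 / 22902585 = 0.1892

0.1892


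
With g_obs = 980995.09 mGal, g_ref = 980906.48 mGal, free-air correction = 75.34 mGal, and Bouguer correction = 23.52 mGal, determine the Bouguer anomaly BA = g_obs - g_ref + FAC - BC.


BA = g_obs - g_ref + FAC - BC
= 980995.09 - 980906.48 + 75.34 - 23.52
= 140.43 mGal

140.43


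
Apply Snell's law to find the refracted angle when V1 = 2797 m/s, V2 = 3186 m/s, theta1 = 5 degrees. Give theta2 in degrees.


sin(theta1) = sin(5 deg) = 0.087156
sin(theta2) = V2/V1 * sin(theta1) = 3186/2797 * 0.087156 = 0.099277
theta2 = arcsin(0.099277) = 5.6975 degrees

5.6975


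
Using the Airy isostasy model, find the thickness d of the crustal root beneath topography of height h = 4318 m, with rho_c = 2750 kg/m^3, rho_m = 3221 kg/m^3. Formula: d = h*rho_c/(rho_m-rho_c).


rho_m - rho_c = 3221 - 2750 = 471
d = 4318 * 2750 / 471
= 11874500 / 471
= 25211.25 m

25211.25


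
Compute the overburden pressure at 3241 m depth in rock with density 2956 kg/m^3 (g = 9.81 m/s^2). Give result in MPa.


P = rho * g * z / 1e6
= 2956 * 9.81 * 3241 / 1e6
= 93983684.76 / 1e6
= 93.9837 MPa

93.9837


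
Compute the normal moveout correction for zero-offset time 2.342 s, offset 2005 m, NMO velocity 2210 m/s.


x/Vnmo = 2005/2210 = 0.90724
(x/Vnmo)^2 = 0.823084
t0^2 = 5.484964
sqrt(5.484964 + 0.823084) = 2.511583
dt = 2.511583 - 2.342 = 0.169583

0.169583


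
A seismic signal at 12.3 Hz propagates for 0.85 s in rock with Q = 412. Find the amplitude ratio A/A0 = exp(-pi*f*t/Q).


pi*f*t/Q = pi*12.3*0.85/412 = 0.079722
A/A0 = exp(-0.079722) = 0.923373

0.923373


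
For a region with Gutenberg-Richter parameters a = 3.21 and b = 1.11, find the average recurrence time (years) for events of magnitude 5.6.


log10(N) = 3.21 - 1.11*5.6 = -3.006
N = 10^-3.006 = 0.000986
T = 1/N = 1/0.000986 = 1013.9114 years

1013.9114


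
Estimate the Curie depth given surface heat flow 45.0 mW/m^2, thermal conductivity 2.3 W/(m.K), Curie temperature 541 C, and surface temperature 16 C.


T_Curie - T_surf = 541 - 16 = 525 C
Convert q to W/m^2: 45.0 mW/m^2 = 0.045 W/m^2
d = 525 * 2.3 / 0.045 = 26833.33 m

26833.33


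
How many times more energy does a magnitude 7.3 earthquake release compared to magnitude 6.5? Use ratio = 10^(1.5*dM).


M2 - M1 = 7.3 - 6.5 = 0.8
1.5 * 0.8 = 1.2
ratio = 10^1.2 = 15.85

15.85


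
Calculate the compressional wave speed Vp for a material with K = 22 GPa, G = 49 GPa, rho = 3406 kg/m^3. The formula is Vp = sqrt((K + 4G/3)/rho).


First compute the effective modulus:
K + 4G/3 = 22e9 + 4*49e9/3 = 87333333333.33 Pa
Then divide by density:
87333333333.33 / 3406 = 25641025.641 Pa/(kg/m^3)
Take the square root:
Vp = sqrt(25641025.641) = 5063.7 m/s

5063.7


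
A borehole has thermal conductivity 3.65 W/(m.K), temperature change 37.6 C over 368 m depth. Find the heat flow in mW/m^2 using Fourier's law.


q = k * dT / dz * 1000
= 3.65 * 37.6 / 368 * 1000
= 0.372935 * 1000
= 372.9348 mW/m^2

372.9348


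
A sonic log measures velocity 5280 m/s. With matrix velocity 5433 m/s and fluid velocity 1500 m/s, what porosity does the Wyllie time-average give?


1/V - 1/Vm = 1/5280 - 1/5433 = 5.33e-06
1/Vf - 1/Vm = 1/1500 - 1/5433 = 0.00048261
phi = 5.33e-06 / 0.00048261 = 0.0111

0.0111


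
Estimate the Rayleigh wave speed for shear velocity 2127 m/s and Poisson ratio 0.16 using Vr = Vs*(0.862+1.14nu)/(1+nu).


Numerator factor = 0.862 + 1.14*0.16 = 1.0444
Denominator = 1 + 0.16 = 1.16
Vr = 2127 * 1.0444 / 1.16 = 1915.03 m/s

1915.03


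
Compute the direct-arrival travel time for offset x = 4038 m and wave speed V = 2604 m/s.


t = x / V
= 4038 / 2604
= 1.5507 s

1.5507


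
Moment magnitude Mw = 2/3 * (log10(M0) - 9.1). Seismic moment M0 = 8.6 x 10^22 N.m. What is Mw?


log10(M0) = log10(8.6 x 10^22) = 22.9345
Mw = 2/3 * (22.9345 - 9.1)
= 2/3 * 13.8345
= 9.22

9.22


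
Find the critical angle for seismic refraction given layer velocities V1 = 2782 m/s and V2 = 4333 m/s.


V1/V2 = 2782/4333 = 0.642049
theta_c = arcsin(0.642049) = 39.9448 degrees

39.9448


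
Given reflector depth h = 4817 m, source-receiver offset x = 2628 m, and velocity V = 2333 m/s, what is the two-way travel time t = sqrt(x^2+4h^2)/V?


x^2 + 4h^2 = 2628^2 + 4*4817^2 = 6906384 + 92813956 = 99720340
sqrt(99720340) = 9986.0072
t = 9986.0072 / 2333 = 4.2803 s

4.2803


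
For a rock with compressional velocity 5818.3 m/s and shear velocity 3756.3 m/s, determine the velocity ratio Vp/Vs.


Vp/Vs = 5818.3 / 3756.3
= 1.5489

1.5489


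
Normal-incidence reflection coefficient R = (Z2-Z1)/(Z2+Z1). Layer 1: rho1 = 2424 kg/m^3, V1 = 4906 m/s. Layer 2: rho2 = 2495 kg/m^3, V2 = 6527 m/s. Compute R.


Z1 = 2424 * 4906 = 11892144
Z2 = 2495 * 6527 = 16284865
R = (16284865 - 11892144) / (16284865 + 11892144) = 4392721 / 28177009 = 0.1559

0.1559


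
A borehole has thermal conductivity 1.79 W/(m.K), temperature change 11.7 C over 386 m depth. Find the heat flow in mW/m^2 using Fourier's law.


q = k * dT / dz * 1000
= 1.79 * 11.7 / 386 * 1000
= 0.054256 * 1000
= 54.2565 mW/m^2

54.2565


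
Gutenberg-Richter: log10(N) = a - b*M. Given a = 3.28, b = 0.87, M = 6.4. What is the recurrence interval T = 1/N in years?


log10(N) = 3.28 - 0.87*6.4 = -2.288
N = 10^-2.288 = 0.005152
T = 1/N = 1/0.005152 = 194.0886 years

194.0886


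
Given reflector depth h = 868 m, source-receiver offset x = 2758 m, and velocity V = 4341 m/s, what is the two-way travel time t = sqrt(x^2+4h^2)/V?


x^2 + 4h^2 = 2758^2 + 4*868^2 = 7606564 + 3013696 = 10620260
sqrt(10620260) = 3258.874
t = 3258.874 / 4341 = 0.7507 s

0.7507


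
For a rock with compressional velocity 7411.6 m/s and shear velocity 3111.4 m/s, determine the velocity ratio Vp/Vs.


Vp/Vs = 7411.6 / 3111.4
= 2.3821

2.3821


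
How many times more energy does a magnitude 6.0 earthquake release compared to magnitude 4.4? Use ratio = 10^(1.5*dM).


M2 - M1 = 6.0 - 4.4 = 1.6
1.5 * 1.6 = 2.4
ratio = 10^2.4 = 251.19

251.19


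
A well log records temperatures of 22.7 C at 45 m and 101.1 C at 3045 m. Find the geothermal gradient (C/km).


dT = 101.1 - 22.7 = 78.4 C
dz = 3045 - 45 = 3000 m
gradient = dT/dz * 1000 = 78.4/3000 * 1000 = 26.1333 C/km

26.1333


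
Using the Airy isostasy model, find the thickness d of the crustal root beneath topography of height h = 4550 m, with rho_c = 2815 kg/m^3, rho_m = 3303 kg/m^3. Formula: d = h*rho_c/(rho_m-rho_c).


rho_m - rho_c = 3303 - 2815 = 488
d = 4550 * 2815 / 488
= 12808250 / 488
= 26246.41 m

26246.41


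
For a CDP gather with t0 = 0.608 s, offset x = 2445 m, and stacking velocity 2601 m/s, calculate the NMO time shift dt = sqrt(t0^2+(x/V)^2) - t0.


x/Vnmo = 2445/2601 = 0.940023
(x/Vnmo)^2 = 0.883643
t0^2 = 0.369664
sqrt(0.369664 + 0.883643) = 1.119512
dt = 1.119512 - 0.608 = 0.511512

0.511512


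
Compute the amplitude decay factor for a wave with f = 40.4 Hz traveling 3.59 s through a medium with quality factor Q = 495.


pi*f*t/Q = pi*40.4*3.59/495 = 0.920493
A/A0 = exp(-0.920493) = 0.398323

0.398323


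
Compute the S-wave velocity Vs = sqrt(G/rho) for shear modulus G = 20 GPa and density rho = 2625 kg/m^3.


Convert G to Pa: G = 20e9 Pa
Compute G/rho = 20e9 / 2625 = 7619047.619
Vs = sqrt(7619047.619) = 2760.26 m/s

2760.26


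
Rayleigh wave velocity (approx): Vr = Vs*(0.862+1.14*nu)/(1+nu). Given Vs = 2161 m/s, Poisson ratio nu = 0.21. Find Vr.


Numerator factor = 0.862 + 1.14*0.21 = 1.1014
Denominator = 1 + 0.21 = 1.21
Vr = 2161 * 1.1014 / 1.21 = 1967.05 m/s

1967.05


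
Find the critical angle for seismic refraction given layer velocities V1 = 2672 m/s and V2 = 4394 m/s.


V1/V2 = 2672/4394 = 0.608102
theta_c = arcsin(0.608102) = 37.4524 degrees

37.4524


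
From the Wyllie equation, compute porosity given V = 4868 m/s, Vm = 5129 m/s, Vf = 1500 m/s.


1/V - 1/Vm = 1/4868 - 1/5129 = 1.045e-05
1/Vf - 1/Vm = 1/1500 - 1/5129 = 0.0004717
phi = 1.045e-05 / 0.0004717 = 0.0222

0.0222


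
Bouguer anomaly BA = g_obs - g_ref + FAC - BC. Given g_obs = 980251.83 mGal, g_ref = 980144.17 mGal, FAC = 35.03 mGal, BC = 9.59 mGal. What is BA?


BA = g_obs - g_ref + FAC - BC
= 980251.83 - 980144.17 + 35.03 - 9.59
= 133.1 mGal

133.1


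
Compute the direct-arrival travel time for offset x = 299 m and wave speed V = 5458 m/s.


t = x / V
= 299 / 5458
= 0.0548 s

0.0548


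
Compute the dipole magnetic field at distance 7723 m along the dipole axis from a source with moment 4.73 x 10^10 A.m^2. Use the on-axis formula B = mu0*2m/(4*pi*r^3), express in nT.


m = 4.73 x 10^10 = 47300000000 A.m^2
2m = 94600000000 A.m^2
r^3 = 7723^3 = 460636242067
B = (4pi*10^-7) * 94600000000 / (4*pi * 460636242067) * 1e9
= 118877.866012 / 5788525736219.59 * 1e9
= 20.5368 nT

20.5368


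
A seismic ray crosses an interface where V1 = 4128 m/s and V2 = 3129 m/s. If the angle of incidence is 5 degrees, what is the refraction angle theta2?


sin(theta1) = sin(5 deg) = 0.087156
sin(theta2) = V2/V1 * sin(theta1) = 3129/4128 * 0.087156 = 0.066064
theta2 = arcsin(0.066064) = 3.7879 degrees

3.7879


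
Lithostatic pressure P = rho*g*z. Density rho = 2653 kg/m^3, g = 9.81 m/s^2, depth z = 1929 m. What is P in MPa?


P = rho * g * z / 1e6
= 2653 * 9.81 * 1929 / 1e6
= 50204018.97 / 1e6
= 50.204 MPa

50.204


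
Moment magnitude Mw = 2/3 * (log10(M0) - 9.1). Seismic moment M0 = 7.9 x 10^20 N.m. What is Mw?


log10(M0) = log10(7.9 x 10^20) = 20.8976
Mw = 2/3 * (20.8976 - 9.1)
= 2/3 * 11.7976
= 7.87

7.87


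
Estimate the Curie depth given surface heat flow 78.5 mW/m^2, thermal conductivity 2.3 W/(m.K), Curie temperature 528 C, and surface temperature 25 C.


T_Curie - T_surf = 528 - 25 = 503 C
Convert q to W/m^2: 78.5 mW/m^2 = 0.0785 W/m^2
d = 503 * 2.3 / 0.0785 = 14737.58 m

14737.58


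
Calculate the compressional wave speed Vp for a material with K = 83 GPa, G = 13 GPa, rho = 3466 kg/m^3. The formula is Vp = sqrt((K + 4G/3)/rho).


First compute the effective modulus:
K + 4G/3 = 83e9 + 4*13e9/3 = 100333333333.33 Pa
Then divide by density:
100333333333.33 / 3466 = 28947874.5913 Pa/(kg/m^3)
Take the square root:
Vp = sqrt(28947874.5913) = 5380.32 m/s

5380.32


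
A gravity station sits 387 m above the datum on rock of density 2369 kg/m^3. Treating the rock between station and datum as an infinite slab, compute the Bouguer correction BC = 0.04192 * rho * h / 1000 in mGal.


BC = 0.04192 * rho * h / 1000
= 0.04192 * 2369 * 387 / 1000
= 38.4324 mGal

38.4324


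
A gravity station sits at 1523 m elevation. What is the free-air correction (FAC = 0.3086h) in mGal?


FAC = 0.3086 * h
= 0.3086 * 1523
= 469.9978 mGal

469.9978


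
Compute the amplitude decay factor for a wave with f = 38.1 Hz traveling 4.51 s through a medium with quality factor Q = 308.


pi*f*t/Q = pi*38.1*4.51/308 = 1.752672
A/A0 = exp(-1.752672) = 0.17331

0.17331


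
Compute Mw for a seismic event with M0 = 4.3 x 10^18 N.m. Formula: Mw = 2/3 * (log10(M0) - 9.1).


log10(M0) = log10(4.3 x 10^18) = 18.6335
Mw = 2/3 * (18.6335 - 9.1)
= 2/3 * 9.5335
= 6.36

6.36


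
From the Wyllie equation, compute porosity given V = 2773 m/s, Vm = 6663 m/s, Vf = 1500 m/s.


1/V - 1/Vm = 1/2773 - 1/6663 = 0.00021054
1/Vf - 1/Vm = 1/1500 - 1/6663 = 0.00051658
phi = 0.00021054 / 0.00051658 = 0.4076

0.4076


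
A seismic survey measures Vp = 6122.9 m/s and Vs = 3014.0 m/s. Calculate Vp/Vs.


Vp/Vs = 6122.9 / 3014.0
= 2.0315

2.0315


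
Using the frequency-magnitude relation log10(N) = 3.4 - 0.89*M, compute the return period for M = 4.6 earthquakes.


log10(N) = 3.4 - 0.89*4.6 = -0.694
N = 10^-0.694 = 0.202302
T = 1/N = 1/0.202302 = 4.9431 years

4.9431


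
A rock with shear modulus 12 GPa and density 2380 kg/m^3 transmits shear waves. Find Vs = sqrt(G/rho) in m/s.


Convert G to Pa: G = 12e9 Pa
Compute G/rho = 12e9 / 2380 = 5042016.8067
Vs = sqrt(5042016.8067) = 2245.44 m/s

2245.44


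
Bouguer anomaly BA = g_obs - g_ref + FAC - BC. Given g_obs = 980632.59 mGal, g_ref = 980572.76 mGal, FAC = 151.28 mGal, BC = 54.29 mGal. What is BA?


BA = g_obs - g_ref + FAC - BC
= 980632.59 - 980572.76 + 151.28 - 54.29
= 156.82 mGal

156.82


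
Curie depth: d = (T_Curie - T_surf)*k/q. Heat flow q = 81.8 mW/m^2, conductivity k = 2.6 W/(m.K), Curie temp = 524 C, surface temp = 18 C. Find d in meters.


T_Curie - T_surf = 524 - 18 = 506 C
Convert q to W/m^2: 81.8 mW/m^2 = 0.0818 W/m^2
d = 506 * 2.6 / 0.0818 = 16083.13 m

16083.13


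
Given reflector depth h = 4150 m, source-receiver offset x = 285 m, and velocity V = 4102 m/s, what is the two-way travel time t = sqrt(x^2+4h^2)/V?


x^2 + 4h^2 = 285^2 + 4*4150^2 = 81225 + 68890000 = 68971225
sqrt(68971225) = 8304.8916
t = 8304.8916 / 4102 = 2.0246 s

2.0246


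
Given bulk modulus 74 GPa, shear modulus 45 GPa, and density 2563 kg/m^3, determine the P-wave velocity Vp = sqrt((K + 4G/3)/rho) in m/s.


First compute the effective modulus:
K + 4G/3 = 74e9 + 4*45e9/3 = 134000000000.0 Pa
Then divide by density:
134000000000.0 / 2563 = 52282481.467 Pa/(kg/m^3)
Take the square root:
Vp = sqrt(52282481.467) = 7230.66 m/s

7230.66


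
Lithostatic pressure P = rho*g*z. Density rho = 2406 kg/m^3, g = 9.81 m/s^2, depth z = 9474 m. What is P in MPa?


P = rho * g * z / 1e6
= 2406 * 9.81 * 9474 / 1e6
= 223613495.64 / 1e6
= 223.6135 MPa

223.6135


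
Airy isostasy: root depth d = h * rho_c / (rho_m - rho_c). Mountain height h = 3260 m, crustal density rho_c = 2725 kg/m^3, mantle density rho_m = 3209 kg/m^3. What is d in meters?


rho_m - rho_c = 3209 - 2725 = 484
d = 3260 * 2725 / 484
= 8883500 / 484
= 18354.34 m

18354.34


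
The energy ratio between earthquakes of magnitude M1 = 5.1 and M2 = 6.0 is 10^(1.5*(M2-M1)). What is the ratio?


M2 - M1 = 6.0 - 5.1 = 0.9
1.5 * 0.9 = 1.35
ratio = 10^1.35 = 22.39

22.39


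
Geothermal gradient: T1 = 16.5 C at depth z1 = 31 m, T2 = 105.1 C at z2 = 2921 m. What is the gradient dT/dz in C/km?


dT = 105.1 - 16.5 = 88.6 C
dz = 2921 - 31 = 2890 m
gradient = dT/dz * 1000 = 88.6/2890 * 1000 = 30.6574 C/km

30.6574


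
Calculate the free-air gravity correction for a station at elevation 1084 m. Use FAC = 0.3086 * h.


FAC = 0.3086 * h
= 0.3086 * 1084
= 334.5224 mGal

334.5224


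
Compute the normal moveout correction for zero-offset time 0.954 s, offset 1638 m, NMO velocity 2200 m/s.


x/Vnmo = 1638/2200 = 0.744545
(x/Vnmo)^2 = 0.554348
t0^2 = 0.910116
sqrt(0.910116 + 0.554348) = 1.21015
dt = 1.21015 - 0.954 = 0.25615

0.25615


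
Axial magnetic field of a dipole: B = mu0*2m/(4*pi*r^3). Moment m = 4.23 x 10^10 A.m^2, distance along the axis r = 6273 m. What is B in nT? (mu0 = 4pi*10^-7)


m = 4.23 x 10^10 = 42300000000 A.m^2
2m = 84600000000 A.m^2
r^3 = 6273^3 = 246845868417
B = (4pi*10^-7) * 84600000000 / (4*pi * 246845868417) * 1e9
= 106311.495397 / 3101956667151.36 * 1e9
= 34.2724 nT

34.2724


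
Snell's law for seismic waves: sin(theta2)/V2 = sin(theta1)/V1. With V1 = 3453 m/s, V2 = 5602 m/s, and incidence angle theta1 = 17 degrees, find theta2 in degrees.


sin(theta1) = sin(17 deg) = 0.292372
sin(theta2) = V2/V1 * sin(theta1) = 5602/3453 * 0.292372 = 0.474331
theta2 = arcsin(0.474331) = 28.3158 degrees

28.3158


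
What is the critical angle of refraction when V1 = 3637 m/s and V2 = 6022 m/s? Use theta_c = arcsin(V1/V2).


V1/V2 = 3637/6022 = 0.603952
theta_c = arcsin(0.603952) = 37.1535 degrees

37.1535


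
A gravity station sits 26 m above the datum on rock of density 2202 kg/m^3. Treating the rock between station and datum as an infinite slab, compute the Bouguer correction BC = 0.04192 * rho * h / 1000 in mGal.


BC = 0.04192 * rho * h / 1000
= 0.04192 * 2202 * 26 / 1000
= 2.4 mGal

2.4


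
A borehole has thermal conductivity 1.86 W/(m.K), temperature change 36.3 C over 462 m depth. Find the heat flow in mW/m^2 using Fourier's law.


q = k * dT / dz * 1000
= 1.86 * 36.3 / 462 * 1000
= 0.146143 * 1000
= 146.1429 mW/m^2

146.1429


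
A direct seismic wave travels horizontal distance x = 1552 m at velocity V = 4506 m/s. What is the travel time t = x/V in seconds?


t = x / V
= 1552 / 4506
= 0.3444 s

0.3444


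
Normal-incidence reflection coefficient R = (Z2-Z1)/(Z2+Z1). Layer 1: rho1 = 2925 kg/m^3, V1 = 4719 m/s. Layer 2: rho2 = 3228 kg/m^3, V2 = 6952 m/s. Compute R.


Z1 = 2925 * 4719 = 13803075
Z2 = 3228 * 6952 = 22441056
R = (22441056 - 13803075) / (22441056 + 13803075) = 8637981 / 36244131 = 0.2383

0.2383


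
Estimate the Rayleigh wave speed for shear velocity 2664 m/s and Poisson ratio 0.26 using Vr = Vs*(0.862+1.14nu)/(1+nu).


Numerator factor = 0.862 + 1.14*0.26 = 1.1584
Denominator = 1 + 0.26 = 1.26
Vr = 2664 * 1.1584 / 1.26 = 2449.19 m/s

2449.19


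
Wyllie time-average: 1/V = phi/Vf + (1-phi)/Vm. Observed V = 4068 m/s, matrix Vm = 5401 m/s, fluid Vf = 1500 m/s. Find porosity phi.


1/V - 1/Vm = 1/4068 - 1/5401 = 6.067e-05
1/Vf - 1/Vm = 1/1500 - 1/5401 = 0.00048152
phi = 6.067e-05 / 0.00048152 = 0.126

0.126


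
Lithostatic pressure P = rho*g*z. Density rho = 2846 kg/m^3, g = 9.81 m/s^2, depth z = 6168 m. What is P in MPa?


P = rho * g * z / 1e6
= 2846 * 9.81 * 6168 / 1e6
= 172205995.68 / 1e6
= 172.206 MPa

172.206


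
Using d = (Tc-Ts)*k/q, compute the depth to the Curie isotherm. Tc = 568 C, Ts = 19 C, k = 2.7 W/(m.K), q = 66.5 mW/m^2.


T_Curie - T_surf = 568 - 19 = 549 C
Convert q to W/m^2: 66.5 mW/m^2 = 0.0665 W/m^2
d = 549 * 2.7 / 0.0665 = 22290.23 m

22290.23


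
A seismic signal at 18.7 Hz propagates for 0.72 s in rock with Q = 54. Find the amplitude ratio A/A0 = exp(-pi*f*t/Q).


pi*f*t/Q = pi*18.7*0.72/54 = 0.783304
A/A0 = exp(-0.783304) = 0.456894

0.456894


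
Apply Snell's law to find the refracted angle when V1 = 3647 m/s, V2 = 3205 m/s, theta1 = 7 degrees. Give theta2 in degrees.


sin(theta1) = sin(7 deg) = 0.121869
sin(theta2) = V2/V1 * sin(theta1) = 3205/3647 * 0.121869 = 0.107099
theta2 = arcsin(0.107099) = 6.1481 degrees

6.1481


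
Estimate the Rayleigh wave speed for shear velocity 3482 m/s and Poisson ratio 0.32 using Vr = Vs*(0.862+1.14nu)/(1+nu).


Numerator factor = 0.862 + 1.14*0.32 = 1.2268
Denominator = 1 + 0.32 = 1.32
Vr = 3482 * 1.2268 / 1.32 = 3236.15 m/s

3236.15


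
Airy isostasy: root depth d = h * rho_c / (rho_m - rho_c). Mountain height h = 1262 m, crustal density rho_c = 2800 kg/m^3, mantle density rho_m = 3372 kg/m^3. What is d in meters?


rho_m - rho_c = 3372 - 2800 = 572
d = 1262 * 2800 / 572
= 3533600 / 572
= 6177.62 m

6177.62


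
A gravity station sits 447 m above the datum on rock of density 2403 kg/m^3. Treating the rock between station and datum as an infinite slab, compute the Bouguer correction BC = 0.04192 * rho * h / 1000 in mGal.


BC = 0.04192 * rho * h / 1000
= 0.04192 * 2403 * 447 / 1000
= 45.028 mGal

45.028


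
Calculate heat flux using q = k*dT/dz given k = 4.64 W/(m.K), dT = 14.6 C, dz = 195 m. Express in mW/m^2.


q = k * dT / dz * 1000
= 4.64 * 14.6 / 195 * 1000
= 0.347405 * 1000
= 347.4051 mW/m^2

347.4051


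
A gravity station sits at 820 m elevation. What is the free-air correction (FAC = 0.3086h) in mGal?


FAC = 0.3086 * h
= 0.3086 * 820
= 253.052 mGal

253.052


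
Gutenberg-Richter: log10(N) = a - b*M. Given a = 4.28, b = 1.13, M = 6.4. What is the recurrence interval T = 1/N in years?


log10(N) = 4.28 - 1.13*6.4 = -2.952
N = 10^-2.952 = 0.001117
T = 1/N = 1/0.001117 = 895.3648 years

895.3648


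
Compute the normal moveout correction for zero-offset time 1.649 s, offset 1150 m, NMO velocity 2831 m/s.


x/Vnmo = 1150/2831 = 0.406217
(x/Vnmo)^2 = 0.165012
t0^2 = 2.719201
sqrt(2.719201 + 0.165012) = 1.698297
dt = 1.698297 - 1.649 = 0.049297

0.049297


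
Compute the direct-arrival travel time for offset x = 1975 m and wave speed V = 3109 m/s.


t = x / V
= 1975 / 3109
= 0.6353 s

0.6353


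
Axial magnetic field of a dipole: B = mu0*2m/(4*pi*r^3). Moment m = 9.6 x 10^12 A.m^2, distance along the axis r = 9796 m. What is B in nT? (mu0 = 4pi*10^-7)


m = 9.6 x 10^12 = 9600000000000 A.m^2
2m = 19200000000000 A.m^2
r^3 = 9796^3 = 940039990336
B = (4pi*10^-7) * 19200000000000 / (4*pi * 940039990336) * 1e9
= 24127431.57957 / 11812890910880.79 * 1e9
= 2042.4663 nT

2042.4663


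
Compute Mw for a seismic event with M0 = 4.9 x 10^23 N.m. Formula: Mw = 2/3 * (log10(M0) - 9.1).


log10(M0) = log10(4.9 x 10^23) = 23.6902
Mw = 2/3 * (23.6902 - 9.1)
= 2/3 * 14.5902
= 9.73

9.73


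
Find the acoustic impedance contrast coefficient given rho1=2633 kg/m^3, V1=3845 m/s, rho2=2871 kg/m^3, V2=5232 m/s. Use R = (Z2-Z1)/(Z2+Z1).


Z1 = 2633 * 3845 = 10123885
Z2 = 2871 * 5232 = 15021072
R = (15021072 - 10123885) / (15021072 + 10123885) = 4897187 / 25144957 = 0.1948

0.1948


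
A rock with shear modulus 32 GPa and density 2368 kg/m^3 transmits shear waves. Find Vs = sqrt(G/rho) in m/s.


Convert G to Pa: G = 32e9 Pa
Compute G/rho = 32e9 / 2368 = 13513513.5135
Vs = sqrt(13513513.5135) = 3676.07 m/s

3676.07


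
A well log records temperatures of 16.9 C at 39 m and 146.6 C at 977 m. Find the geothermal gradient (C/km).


dT = 146.6 - 16.9 = 129.7 C
dz = 977 - 39 = 938 m
gradient = dT/dz * 1000 = 129.7/938 * 1000 = 138.2729 C/km

138.2729


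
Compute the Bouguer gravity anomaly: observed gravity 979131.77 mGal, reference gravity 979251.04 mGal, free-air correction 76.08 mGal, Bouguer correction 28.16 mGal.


BA = g_obs - g_ref + FAC - BC
= 979131.77 - 979251.04 + 76.08 - 28.16
= -71.35 mGal

-71.35


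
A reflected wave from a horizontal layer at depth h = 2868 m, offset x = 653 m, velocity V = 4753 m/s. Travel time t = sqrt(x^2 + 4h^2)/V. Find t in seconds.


x^2 + 4h^2 = 653^2 + 4*2868^2 = 426409 + 32901696 = 33328105
sqrt(33328105) = 5773.0499
t = 5773.0499 / 4753 = 1.2146 s

1.2146


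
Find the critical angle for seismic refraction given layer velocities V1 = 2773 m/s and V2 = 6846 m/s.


V1/V2 = 2773/6846 = 0.405054
theta_c = arcsin(0.405054) = 23.8945 degrees

23.8945


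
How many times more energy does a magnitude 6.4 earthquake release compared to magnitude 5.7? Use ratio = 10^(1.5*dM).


M2 - M1 = 6.4 - 5.7 = 0.7
1.5 * 0.7 = 1.05
ratio = 10^1.05 = 11.22

11.22


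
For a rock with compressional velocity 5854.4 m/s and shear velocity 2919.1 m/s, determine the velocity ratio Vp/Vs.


Vp/Vs = 5854.4 / 2919.1
= 2.0055

2.0055


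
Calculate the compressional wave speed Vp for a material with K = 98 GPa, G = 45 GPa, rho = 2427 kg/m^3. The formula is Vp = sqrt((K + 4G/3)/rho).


First compute the effective modulus:
K + 4G/3 = 98e9 + 4*45e9/3 = 158000000000.0 Pa
Then divide by density:
158000000000.0 / 2427 = 65100947.672 Pa/(kg/m^3)
Take the square root:
Vp = sqrt(65100947.672) = 8068.52 m/s

8068.52


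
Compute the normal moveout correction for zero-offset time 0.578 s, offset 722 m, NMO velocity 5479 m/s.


x/Vnmo = 722/5479 = 0.131776
(x/Vnmo)^2 = 0.017365
t0^2 = 0.334084
sqrt(0.334084 + 0.017365) = 0.592831
dt = 0.592831 - 0.578 = 0.014831

0.014831


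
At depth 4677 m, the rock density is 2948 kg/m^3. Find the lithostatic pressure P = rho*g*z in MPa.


P = rho * g * z / 1e6
= 2948 * 9.81 * 4677 / 1e6
= 135258278.76 / 1e6
= 135.2583 MPa

135.2583


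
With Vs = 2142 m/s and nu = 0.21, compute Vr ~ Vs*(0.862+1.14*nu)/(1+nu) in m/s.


Numerator factor = 0.862 + 1.14*0.21 = 1.1014
Denominator = 1 + 0.21 = 1.21
Vr = 2142 * 1.1014 / 1.21 = 1949.75 m/s

1949.75


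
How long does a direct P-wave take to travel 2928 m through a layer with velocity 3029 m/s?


t = x / V
= 2928 / 3029
= 0.9667 s

0.9667


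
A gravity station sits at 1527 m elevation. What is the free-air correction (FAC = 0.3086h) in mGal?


FAC = 0.3086 * h
= 0.3086 * 1527
= 471.2322 mGal

471.2322


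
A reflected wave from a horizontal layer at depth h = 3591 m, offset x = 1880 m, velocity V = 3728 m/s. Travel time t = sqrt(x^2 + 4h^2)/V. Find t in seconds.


x^2 + 4h^2 = 1880^2 + 4*3591^2 = 3534400 + 51581124 = 55115524
sqrt(55115524) = 7423.983
t = 7423.983 / 3728 = 1.9914 s

1.9914


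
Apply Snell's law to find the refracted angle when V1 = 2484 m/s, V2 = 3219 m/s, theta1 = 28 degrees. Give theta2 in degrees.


sin(theta1) = sin(28 deg) = 0.469472
sin(theta2) = V2/V1 * sin(theta1) = 3219/2484 * 0.469472 = 0.608385
theta2 = arcsin(0.608385) = 37.4728 degrees

37.4728


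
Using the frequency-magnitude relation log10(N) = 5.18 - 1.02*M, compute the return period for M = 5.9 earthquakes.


log10(N) = 5.18 - 1.02*5.9 = -0.838
N = 10^-0.838 = 0.145211
T = 1/N = 1/0.145211 = 6.8865 years

6.8865


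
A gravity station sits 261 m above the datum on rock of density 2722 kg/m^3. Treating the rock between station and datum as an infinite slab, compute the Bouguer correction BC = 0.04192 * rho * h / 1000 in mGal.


BC = 0.04192 * rho * h / 1000
= 0.04192 * 2722 * 261 / 1000
= 29.7817 mGal

29.7817


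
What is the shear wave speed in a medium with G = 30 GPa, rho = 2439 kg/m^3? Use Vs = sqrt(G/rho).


Convert G to Pa: G = 30e9 Pa
Compute G/rho = 30e9 / 2439 = 12300123.0012
Vs = sqrt(12300123.0012) = 3507.15 m/s

3507.15


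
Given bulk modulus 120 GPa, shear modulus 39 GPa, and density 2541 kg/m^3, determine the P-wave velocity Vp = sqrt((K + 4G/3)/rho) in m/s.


First compute the effective modulus:
K + 4G/3 = 120e9 + 4*39e9/3 = 172000000000.0 Pa
Then divide by density:
172000000000.0 / 2541 = 67689885.8717 Pa/(kg/m^3)
Take the square root:
Vp = sqrt(67689885.8717) = 8227.39 m/s

8227.39


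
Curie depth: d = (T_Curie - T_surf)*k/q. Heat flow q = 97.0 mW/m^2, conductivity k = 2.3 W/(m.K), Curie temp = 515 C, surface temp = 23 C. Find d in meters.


T_Curie - T_surf = 515 - 23 = 492 C
Convert q to W/m^2: 97.0 mW/m^2 = 0.097 W/m^2
d = 492 * 2.3 / 0.097 = 11665.98 m

11665.98


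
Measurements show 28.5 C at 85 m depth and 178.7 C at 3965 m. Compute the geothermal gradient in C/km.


dT = 178.7 - 28.5 = 150.2 C
dz = 3965 - 85 = 3880 m
gradient = dT/dz * 1000 = 150.2/3880 * 1000 = 38.7113 C/km

38.7113


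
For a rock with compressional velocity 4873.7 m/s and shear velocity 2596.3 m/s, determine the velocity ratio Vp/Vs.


Vp/Vs = 4873.7 / 2596.3
= 1.8772

1.8772


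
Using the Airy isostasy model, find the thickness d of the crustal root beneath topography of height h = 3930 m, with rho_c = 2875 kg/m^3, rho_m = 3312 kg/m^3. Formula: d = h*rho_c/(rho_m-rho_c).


rho_m - rho_c = 3312 - 2875 = 437
d = 3930 * 2875 / 437
= 11298750 / 437
= 25855.26 m

25855.26


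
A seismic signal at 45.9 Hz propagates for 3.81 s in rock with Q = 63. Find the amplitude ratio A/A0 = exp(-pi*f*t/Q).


pi*f*t/Q = pi*45.9*3.81/63 = 8.720612
A/A0 = exp(-8.720612) = 0.000163

1.630000e-04


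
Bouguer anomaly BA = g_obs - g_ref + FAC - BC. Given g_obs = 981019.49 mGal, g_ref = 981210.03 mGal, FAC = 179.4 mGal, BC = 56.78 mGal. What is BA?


BA = g_obs - g_ref + FAC - BC
= 981019.49 - 981210.03 + 179.4 - 56.78
= -67.92 mGal

-67.92


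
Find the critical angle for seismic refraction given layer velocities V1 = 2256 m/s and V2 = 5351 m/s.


V1/V2 = 2256/5351 = 0.421603
theta_c = arcsin(0.421603) = 24.9359 degrees

24.9359


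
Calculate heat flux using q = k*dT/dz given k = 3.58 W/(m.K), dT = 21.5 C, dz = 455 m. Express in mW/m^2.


q = k * dT / dz * 1000
= 3.58 * 21.5 / 455 * 1000
= 0.169165 * 1000
= 169.1648 mW/m^2

169.1648


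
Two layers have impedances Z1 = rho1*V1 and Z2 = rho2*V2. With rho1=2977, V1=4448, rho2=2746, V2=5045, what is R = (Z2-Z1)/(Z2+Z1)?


Z1 = 2977 * 4448 = 13241696
Z2 = 2746 * 5045 = 13853570
R = (13853570 - 13241696) / (13853570 + 13241696) = 611874 / 27095266 = 0.0226

0.0226


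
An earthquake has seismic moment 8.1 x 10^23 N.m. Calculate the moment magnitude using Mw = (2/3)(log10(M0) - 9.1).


log10(M0) = log10(8.1 x 10^23) = 23.9085
Mw = 2/3 * (23.9085 - 9.1)
= 2/3 * 14.8085
= 9.87

9.87


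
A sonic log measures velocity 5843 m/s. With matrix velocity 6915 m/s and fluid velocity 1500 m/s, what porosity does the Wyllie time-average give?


1/V - 1/Vm = 1/5843 - 1/6915 = 2.653e-05
1/Vf - 1/Vm = 1/1500 - 1/6915 = 0.00052205
phi = 2.653e-05 / 0.00052205 = 0.0508

0.0508


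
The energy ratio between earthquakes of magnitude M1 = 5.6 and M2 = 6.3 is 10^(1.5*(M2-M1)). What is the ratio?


M2 - M1 = 6.3 - 5.6 = 0.7
1.5 * 0.7 = 1.05
ratio = 10^1.05 = 11.22

11.22


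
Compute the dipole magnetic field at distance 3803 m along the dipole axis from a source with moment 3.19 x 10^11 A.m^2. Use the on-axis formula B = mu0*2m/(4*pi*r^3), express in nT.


m = 3.19 x 10^11 = 319000000000 A.m^2
2m = 638000000000 A.m^2
r^3 = 3803^3 = 55002062627
B = (4pi*10^-7) * 638000000000 / (4*pi * 55002062627) * 1e9
= 801734.445196 / 691176303525.08 * 1e9
= 1159.9565 nT

1159.9565


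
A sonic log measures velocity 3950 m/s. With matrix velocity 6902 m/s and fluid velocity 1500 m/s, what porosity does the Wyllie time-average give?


1/V - 1/Vm = 1/3950 - 1/6902 = 0.00010828
1/Vf - 1/Vm = 1/1500 - 1/6902 = 0.00052178
phi = 0.00010828 / 0.00052178 = 0.2075

0.2075


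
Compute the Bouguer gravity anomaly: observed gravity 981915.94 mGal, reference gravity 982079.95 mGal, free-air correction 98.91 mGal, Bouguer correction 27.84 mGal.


BA = g_obs - g_ref + FAC - BC
= 981915.94 - 982079.95 + 98.91 - 27.84
= -92.94 mGal

-92.94


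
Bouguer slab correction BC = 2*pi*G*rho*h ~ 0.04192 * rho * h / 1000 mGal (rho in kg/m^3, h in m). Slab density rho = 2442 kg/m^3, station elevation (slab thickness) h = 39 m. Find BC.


BC = 0.04192 * rho * h / 1000
= 0.04192 * 2442 * 39 / 1000
= 3.9924 mGal

3.9924


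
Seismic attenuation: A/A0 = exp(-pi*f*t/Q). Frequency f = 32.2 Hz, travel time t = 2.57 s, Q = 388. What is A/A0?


pi*f*t/Q = pi*32.2*2.57/388 = 0.67005
A/A0 = exp(-0.67005) = 0.511683

0.511683


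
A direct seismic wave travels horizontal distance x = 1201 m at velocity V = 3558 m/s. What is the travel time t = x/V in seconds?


t = x / V
= 1201 / 3558
= 0.3375 s

0.3375


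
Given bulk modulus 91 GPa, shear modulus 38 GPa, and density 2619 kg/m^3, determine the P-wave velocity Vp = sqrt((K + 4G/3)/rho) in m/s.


First compute the effective modulus:
K + 4G/3 = 91e9 + 4*38e9/3 = 141666666666.67 Pa
Then divide by density:
141666666666.67 / 2619 = 54091892.5799 Pa/(kg/m^3)
Take the square root:
Vp = sqrt(54091892.5799) = 7354.72 m/s

7354.72


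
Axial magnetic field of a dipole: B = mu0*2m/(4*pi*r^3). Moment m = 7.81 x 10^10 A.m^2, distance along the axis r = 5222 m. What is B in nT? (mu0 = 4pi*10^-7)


m = 7.81 x 10^10 = 78100000000 A.m^2
2m = 156200000000 A.m^2
r^3 = 5222^3 = 142400201048
B = (4pi*10^-7) * 156200000000 / (4*pi * 142400201048) * 1e9
= 196286.708996 / 1789453701928.43 * 1e9
= 109.6909 nT

109.6909


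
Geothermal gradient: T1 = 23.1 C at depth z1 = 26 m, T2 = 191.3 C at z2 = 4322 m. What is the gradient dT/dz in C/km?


dT = 191.3 - 23.1 = 168.2 C
dz = 4322 - 26 = 4296 m
gradient = dT/dz * 1000 = 168.2/4296 * 1000 = 39.1527 C/km

39.1527


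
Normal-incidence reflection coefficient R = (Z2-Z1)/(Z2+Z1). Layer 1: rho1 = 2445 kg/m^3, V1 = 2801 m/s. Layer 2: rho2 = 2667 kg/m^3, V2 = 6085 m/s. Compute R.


Z1 = 2445 * 2801 = 6848445
Z2 = 2667 * 6085 = 16228695
R = (16228695 - 6848445) / (16228695 + 6848445) = 9380250 / 23077140 = 0.4065

0.4065


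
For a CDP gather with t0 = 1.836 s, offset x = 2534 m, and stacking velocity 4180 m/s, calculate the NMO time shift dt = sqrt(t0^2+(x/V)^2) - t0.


x/Vnmo = 2534/4180 = 0.60622
(x/Vnmo)^2 = 0.367503
t0^2 = 3.370896
sqrt(3.370896 + 0.367503) = 1.933494
dt = 1.933494 - 1.836 = 0.097494

0.097494


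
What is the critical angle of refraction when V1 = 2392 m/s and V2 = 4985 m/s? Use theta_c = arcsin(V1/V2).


V1/V2 = 2392/4985 = 0.47984
theta_c = arcsin(0.47984) = 28.6749 degrees

28.6749


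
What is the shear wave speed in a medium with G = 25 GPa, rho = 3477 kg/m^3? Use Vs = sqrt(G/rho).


Convert G to Pa: G = 25e9 Pa
Compute G/rho = 25e9 / 3477 = 7190106.4136
Vs = sqrt(7190106.4136) = 2681.44 m/s

2681.44


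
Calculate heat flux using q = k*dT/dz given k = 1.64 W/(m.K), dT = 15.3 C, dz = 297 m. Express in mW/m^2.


q = k * dT / dz * 1000
= 1.64 * 15.3 / 297 * 1000
= 0.084485 * 1000
= 84.4848 mW/m^2

84.4848


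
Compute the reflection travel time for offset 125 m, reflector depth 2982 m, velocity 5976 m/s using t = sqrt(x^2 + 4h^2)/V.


x^2 + 4h^2 = 125^2 + 4*2982^2 = 15625 + 35569296 = 35584921
sqrt(35584921) = 5965.3098
t = 5965.3098 / 5976 = 0.9982 s

0.9982


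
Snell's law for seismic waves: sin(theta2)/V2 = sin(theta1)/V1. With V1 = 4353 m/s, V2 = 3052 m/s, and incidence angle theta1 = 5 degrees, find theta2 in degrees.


sin(theta1) = sin(5 deg) = 0.087156
sin(theta2) = V2/V1 * sin(theta1) = 3052/4353 * 0.087156 = 0.061107
theta2 = arcsin(0.061107) = 3.5034 degrees

3.5034


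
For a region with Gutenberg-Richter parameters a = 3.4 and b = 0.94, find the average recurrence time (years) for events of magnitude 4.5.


log10(N) = 3.4 - 0.94*4.5 = -0.83
N = 10^-0.83 = 0.147911
T = 1/N = 1/0.147911 = 6.7608 years

6.7608


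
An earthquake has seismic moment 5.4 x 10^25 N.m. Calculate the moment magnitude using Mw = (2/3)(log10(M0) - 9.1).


log10(M0) = log10(5.4 x 10^25) = 25.7324
Mw = 2/3 * (25.7324 - 9.1)
= 2/3 * 16.6324
= 11.09

11.09


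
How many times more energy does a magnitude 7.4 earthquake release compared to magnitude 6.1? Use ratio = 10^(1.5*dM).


M2 - M1 = 7.4 - 6.1 = 1.3
1.5 * 1.3 = 1.95
ratio = 10^1.95 = 89.13

89.13


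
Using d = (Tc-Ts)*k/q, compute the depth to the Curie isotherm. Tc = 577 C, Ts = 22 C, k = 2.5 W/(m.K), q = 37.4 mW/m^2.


T_Curie - T_surf = 577 - 22 = 555 C
Convert q to W/m^2: 37.4 mW/m^2 = 0.0374 W/m^2
d = 555 * 2.5 / 0.0374 = 37098.93 m

37098.93


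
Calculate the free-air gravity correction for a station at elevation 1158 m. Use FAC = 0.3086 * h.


FAC = 0.3086 * h
= 0.3086 * 1158
= 357.3588 mGal

357.3588


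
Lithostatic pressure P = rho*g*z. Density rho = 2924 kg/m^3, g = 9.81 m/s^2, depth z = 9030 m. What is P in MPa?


P = rho * g * z / 1e6
= 2924 * 9.81 * 9030 / 1e6
= 259020493.2 / 1e6
= 259.0205 MPa

259.0205


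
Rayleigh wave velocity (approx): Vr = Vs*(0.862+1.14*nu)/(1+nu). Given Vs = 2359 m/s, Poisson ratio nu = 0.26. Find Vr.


Numerator factor = 0.862 + 1.14*0.26 = 1.1584
Denominator = 1 + 0.26 = 1.26
Vr = 2359 * 1.1584 / 1.26 = 2168.78 m/s

2168.78


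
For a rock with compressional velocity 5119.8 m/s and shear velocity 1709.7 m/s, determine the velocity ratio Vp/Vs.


Vp/Vs = 5119.8 / 1709.7
= 2.9946

2.9946


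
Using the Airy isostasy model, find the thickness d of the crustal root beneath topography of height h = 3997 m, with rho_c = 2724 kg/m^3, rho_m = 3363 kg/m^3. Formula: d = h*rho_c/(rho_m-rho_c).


rho_m - rho_c = 3363 - 2724 = 639
d = 3997 * 2724 / 639
= 10887828 / 639
= 17038.85 m

17038.85


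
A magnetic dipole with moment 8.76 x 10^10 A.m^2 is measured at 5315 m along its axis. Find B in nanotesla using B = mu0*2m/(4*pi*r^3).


m = 8.76 x 10^10 = 87600000000 A.m^2
2m = 175200000000 A.m^2
r^3 = 5315^3 = 150144630875
B = (4pi*10^-7) * 175200000000 / (4*pi * 150144630875) * 1e9
= 220162.813164 / 1886773077331.41 * 1e9
= 116.6875 nT

116.6875


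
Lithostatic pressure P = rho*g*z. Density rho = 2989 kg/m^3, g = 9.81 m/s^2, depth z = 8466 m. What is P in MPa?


P = rho * g * z / 1e6
= 2989 * 9.81 * 8466 / 1e6
= 248240813.94 / 1e6
= 248.2408 MPa

248.2408


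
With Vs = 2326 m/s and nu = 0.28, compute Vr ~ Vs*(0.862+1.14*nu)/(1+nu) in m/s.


Numerator factor = 0.862 + 1.14*0.28 = 1.1812
Denominator = 1 + 0.28 = 1.28
Vr = 2326 * 1.1812 / 1.28 = 2146.46 m/s

2146.46


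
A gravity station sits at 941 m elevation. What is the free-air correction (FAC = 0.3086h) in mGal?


FAC = 0.3086 * h
= 0.3086 * 941
= 290.3926 mGal

290.3926


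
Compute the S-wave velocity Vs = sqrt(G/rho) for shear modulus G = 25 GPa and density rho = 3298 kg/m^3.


Convert G to Pa: G = 25e9 Pa
Compute G/rho = 25e9 / 3298 = 7580351.7283
Vs = sqrt(7580351.7283) = 2753.24 m/s

2753.24


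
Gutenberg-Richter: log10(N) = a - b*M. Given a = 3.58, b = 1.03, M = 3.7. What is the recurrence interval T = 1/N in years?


log10(N) = 3.58 - 1.03*3.7 = -0.231
N = 10^-0.231 = 0.587489
T = 1/N = 1/0.587489 = 1.7022 years

1.7022


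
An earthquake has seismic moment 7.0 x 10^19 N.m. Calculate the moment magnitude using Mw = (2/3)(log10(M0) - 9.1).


log10(M0) = log10(7.0 x 10^19) = 19.8451
Mw = 2/3 * (19.8451 - 9.1)
= 2/3 * 10.7451
= 7.16

7.16


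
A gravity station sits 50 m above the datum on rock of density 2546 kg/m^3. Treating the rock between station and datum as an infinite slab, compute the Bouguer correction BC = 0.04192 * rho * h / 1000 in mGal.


BC = 0.04192 * rho * h / 1000
= 0.04192 * 2546 * 50 / 1000
= 5.3364 mGal

5.3364


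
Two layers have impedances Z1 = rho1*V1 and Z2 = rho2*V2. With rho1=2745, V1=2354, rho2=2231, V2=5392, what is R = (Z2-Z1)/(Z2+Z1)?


Z1 = 2745 * 2354 = 6461730
Z2 = 2231 * 5392 = 12029552
R = (12029552 - 6461730) / (12029552 + 6461730) = 5567822 / 18491282 = 0.3011

0.3011


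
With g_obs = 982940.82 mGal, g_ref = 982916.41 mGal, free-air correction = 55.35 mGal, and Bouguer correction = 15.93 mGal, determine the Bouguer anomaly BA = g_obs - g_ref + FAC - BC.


BA = g_obs - g_ref + FAC - BC
= 982940.82 - 982916.41 + 55.35 - 15.93
= 63.83 mGal

63.83


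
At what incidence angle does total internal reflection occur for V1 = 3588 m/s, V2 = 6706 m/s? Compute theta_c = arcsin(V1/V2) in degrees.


V1/V2 = 3588/6706 = 0.535043
theta_c = arcsin(0.535043) = 32.3468 degrees

32.3468


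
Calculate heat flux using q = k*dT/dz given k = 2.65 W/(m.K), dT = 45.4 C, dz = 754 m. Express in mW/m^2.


q = k * dT / dz * 1000
= 2.65 * 45.4 / 754 * 1000
= 0.159562 * 1000
= 159.5623 mW/m^2

159.5623


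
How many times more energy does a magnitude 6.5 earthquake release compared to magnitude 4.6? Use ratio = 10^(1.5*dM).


M2 - M1 = 6.5 - 4.6 = 1.9
1.5 * 1.9 = 2.85
ratio = 10^2.85 = 707.95

707.95
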